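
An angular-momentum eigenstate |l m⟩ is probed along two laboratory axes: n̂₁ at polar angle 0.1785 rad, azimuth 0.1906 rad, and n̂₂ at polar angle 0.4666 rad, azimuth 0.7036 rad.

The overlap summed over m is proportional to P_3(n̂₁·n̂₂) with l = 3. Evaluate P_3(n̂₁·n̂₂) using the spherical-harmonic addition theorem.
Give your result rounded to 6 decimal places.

0.710571

Summing Y*_{l m}(θ₁,φ₁)·Y_{l m}(θ₂,φ₂) over m ∈ [−3, 3]; prefactor 4π/(2·3+1) = 1.795196:
  [-3]  conj(Y_{3,-3})(Ω₁) = (0.001964, 0.001264) ; Y_{3,-3}(Ω₂) = (-0.019528, -0.032578) ; Δ = (0.000003, -0.000089)
  [-2]  conj(Y_{3,-2})(Ω₁) = (0.029431, 0.011796) ; Y_{3,-2}(Ω₂) = (0.030083, -0.182242) ; Δ = (0.003035, -0.005009)
  [-1]  conj(Y_{3,-1})(Ω₁) = (0.216490, 0.041770) ; Y_{3,-1}(Ω₂) = (0.331260, -0.281061) ; Δ = (0.083454, -0.047010)
  [+0]  conj(Y_{3,0})(Ω₁) = (0.676606, -0.000000) ; Y_{3,0}(Ω₂) = (0.329340, 0.000000) ; Δ = (0.222834, 0.000000)
  [+1]  conj(Y_{3,1})(Ω₁) = (-0.216490, 0.041770) ; Y_{3,1}(Ω₂) = (-0.331260, -0.281061) ; Δ = (0.083454, 0.047010)
  [+2]  conj(Y_{3,2})(Ω₁) = (0.029431, -0.011796) ; Y_{3,2}(Ω₂) = (0.030083, 0.182242) ; Δ = (0.003035, 0.005009)
  [+3]  conj(Y_{3,3})(Ω₁) = (-0.001964, 0.001264) ; Y_{3,3}(Ω₂) = (0.019528, -0.032578) ; Δ = (0.000003, 0.000089)
Accumulated sum (0.395818, -0.000000); after 4π/(2l+1) scaling, (0.710571, -0.000000) ⇒ P_3 = 0.710571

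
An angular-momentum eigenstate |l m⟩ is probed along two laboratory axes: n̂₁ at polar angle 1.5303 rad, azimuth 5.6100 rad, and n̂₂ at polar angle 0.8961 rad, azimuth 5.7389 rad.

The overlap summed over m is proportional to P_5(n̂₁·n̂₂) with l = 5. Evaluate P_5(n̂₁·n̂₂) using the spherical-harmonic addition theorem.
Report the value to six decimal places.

Summing Y*_{l m}(θ₁,φ₁)·Y_{l m}(θ₂,φ₂) over m ∈ [−5, 5]; prefactor 4π/(2·5+1) = 1.142397:
  [-5]  conj(Y_{5,-5})(Ω₁) = (-0.450650, 0.102827) ; Y_{5,-5}(Ω₂) = (-0.123053, 0.054976) ; Δ = (0.049801, -0.037428)
  [-4]  conj(Y_{5,-4})(Ω₁) = (-0.053360, -0.025700) ; Y_{5,-4}(Ω₂) = (-0.194283, 0.280151) ; Δ = (0.017567, -0.009956)
  [-3]  conj(Y_{5,-3})(Ω₁) = (0.147510, 0.306338) ; Y_{5,-3}(Ω₂) = (-0.025663, 0.412986) ; Δ = (-0.130299, 0.053058)
  [-2]  conj(Y_{5,-2})(Ω₁) = (-0.015170, 0.066455) ; Y_{5,-2}(Ω₂) = (0.051075, 0.097575) ; Δ = (-0.007259, 0.001914)
  [-1]  conj(Y_{5,-1})(Ω₁) = (0.244476, -0.194958) ; Y_{5,-1}(Ω₂) = (-0.270757, -0.163881) ; Δ = (-0.098144, 0.012721)
  [+0]  conj(Y_{5,0})(Ω₁) = (0.070479, -0.000000) ; Y_{5,0}(Ω₂) = (-0.198845, 0.000000) ; Δ = (-0.014014, 0.000000)
  [+1]  conj(Y_{5,1})(Ω₁) = (-0.244476, -0.194958) ; Y_{5,1}(Ω₂) = (0.270757, -0.163881) ; Δ = (-0.098144, -0.012721)
  [+2]  conj(Y_{5,2})(Ω₁) = (-0.015170, -0.066455) ; Y_{5,2}(Ω₂) = (0.051075, -0.097575) ; Δ = (-0.007259, -0.001914)
  [+3]  conj(Y_{5,3})(Ω₁) = (-0.147510, 0.306338) ; Y_{5,3}(Ω₂) = (0.025663, 0.412986) ; Δ = (-0.130299, -0.053058)
  [+4]  conj(Y_{5,4})(Ω₁) = (-0.053360, 0.025700) ; Y_{5,4}(Ω₂) = (-0.194283, -0.280151) ; Δ = (0.017567, 0.009956)
  [+5]  conj(Y_{5,5})(Ω₁) = (0.450650, 0.102827) ; Y_{5,5}(Ω₂) = (0.123053, 0.054976) ; Δ = (0.049801, 0.037428)
Accumulated sum (-0.350682, 0.000000); after 4π/(2l+1) scaling, (-0.400619, 0.000000) ⇒ P_5 = -0.400619

-0.400619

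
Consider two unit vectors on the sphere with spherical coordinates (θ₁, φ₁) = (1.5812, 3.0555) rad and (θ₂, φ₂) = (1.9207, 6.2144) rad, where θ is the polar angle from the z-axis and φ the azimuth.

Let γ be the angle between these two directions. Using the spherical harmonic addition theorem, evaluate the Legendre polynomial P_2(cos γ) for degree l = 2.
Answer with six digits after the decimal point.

Summing Y*_{l m}(θ₁,φ₁)·Y_{l m}(θ₂,φ₂) over m ∈ [−2, 2]; prefactor 4π/(2·2+1) = 2.513274:
  [-2]  conj(Y_{2,-2})(Ω₁) = 0.38052 - 0.06618j ; Y_{2,-2}(Ω₂) = 0.33766 + 0.04675j ; Δ = 0.13158 - 0.00456j
  [-1]  conj(Y_{2,-1})(Ω₁) = 0.00801 - 0.00069j ; Y_{2,-1}(Ω₂) = -0.24820 - 0.01710j ; Δ = -0.00200 + 0.00003j
  [+0]  conj(Y_{2,0})(Ω₁) = -0.31529 + 0.00000j ; Y_{2,0}(Ω₂) = -0.20420 + 0.00000j ; Δ = 0.06438 + 0.00000j
  [+1]  conj(Y_{2,1})(Ω₁) = -0.00801 - 0.00069j ; Y_{2,1}(Ω₂) = 0.24820 - 0.01710j ; Δ = -0.00200 - 0.00003j
  [+2]  conj(Y_{2,2})(Ω₁) = 0.38052 + 0.06618j ; Y_{2,2}(Ω₂) = 0.33766 - 0.04675j ; Δ = 0.13158 + 0.00456j
Accumulated sum 0.32354 + 0.00000j; after 4π/(2l+1) scaling, 0.81316 + 0.00000j ⇒ P_2 = 0.813155

0.813155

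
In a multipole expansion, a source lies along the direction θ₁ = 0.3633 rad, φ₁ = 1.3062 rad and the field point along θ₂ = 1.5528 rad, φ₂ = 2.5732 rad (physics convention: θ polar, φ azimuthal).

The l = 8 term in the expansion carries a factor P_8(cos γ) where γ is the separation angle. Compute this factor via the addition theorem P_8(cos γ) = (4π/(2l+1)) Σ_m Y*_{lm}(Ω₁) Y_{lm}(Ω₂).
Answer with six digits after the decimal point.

Addition theorem: P_8(cos γ) = (4π/17) Σ_m Y*_{lm}(Ω₁) Y_{lm}(Ω₂), m = −8…8:
  m=-8: Y*=-0.000068-0.000112i  Y=-0.084677-0.507749i  product -0.000051+0.000044i
  m=-7: Y*=-0.001325+0.000383i  Y=+0.024814+0.027525i  product -0.000043-0.000027i
  m=-6: Y*=+0.000154+0.009175i  Y=+0.360789+0.099371i  product -0.000856+0.003326i
  m=-5: Y*=+0.042199+0.010677i  Y=-0.041841+0.012926i  product -0.001904+0.000099i
  m=-4: Y*=+0.073802-0.131197i  Y=-0.216671+0.255797i  product +0.017569+0.047305i
  m=-3: Y*=-0.262684-0.258312i  Y=+0.006297-0.046576i  product -0.013685+0.010608i
  m=-2: Y*=-0.493909+0.288854i  Y=-0.134145-0.289427i  product +0.149858+0.104202i
  m=-1: Y*=+0.094620+0.349217i  Y=+0.040775+0.026043i  product -0.005237+0.016704i
  m=+0: Y*=-0.339856-0.000000i  Y=+0.314336+0.000000i  product -0.106829-0.000000i
  m=+1: Y*=-0.094620+0.349217i  Y=-0.040775+0.026043i  product -0.005237-0.016704i
  m=+2: Y*=-0.493909-0.288854i  Y=-0.134145+0.289427i  product +0.149858-0.104202i
  m=+3: Y*=+0.262684-0.258312i  Y=-0.006297-0.046576i  product -0.013685-0.010608i
  m=+4: Y*=+0.073802+0.131197i  Y=-0.216671-0.255797i  product +0.017569-0.047305i
  m=+5: Y*=-0.042199+0.010677i  Y=+0.041841+0.012926i  product -0.001904-0.000099i
  m=+6: Y*=+0.000154-0.009175i  Y=+0.360789-0.099371i  product -0.000856-0.003326i
  m=+7: Y*=+0.001325+0.000383i  Y=-0.024814+0.027525i  product -0.000043+0.000027i
  m=+8: Y*=-0.000068+0.000112i  Y=-0.084677+0.507749i  product -0.000051-0.000044i
Total Σ_m = +0.184472-0.000000i. Multiply by 0.739198: +0.136362-0.000000i. P_8(cos γ) = 0.136362

0.136362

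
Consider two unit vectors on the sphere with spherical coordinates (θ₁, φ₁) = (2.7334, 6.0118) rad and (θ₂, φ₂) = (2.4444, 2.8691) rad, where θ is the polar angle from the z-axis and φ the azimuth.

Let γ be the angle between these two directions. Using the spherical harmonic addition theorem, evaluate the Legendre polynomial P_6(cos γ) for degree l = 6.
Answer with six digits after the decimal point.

0.328571

Summing Y*_{l m}(θ₁,φ₁)·Y_{l m}(θ₂,φ₂) over m ∈ [−6, 6]; prefactor 4π/(2·6+1) = 0.966644:
  term(m=-6) = 0.00006 + 0.00000j   from Y*(Ω₁)=-0.00011 - 0.00189j, Y(Ω₂)=-0.00217 + 0.03378j
  term(m=-5) = -0.00212 - 0.00001j   from Y*(Ω₁)=-0.00321 + 0.01479j, Y(Ω₂)=0.02896 + 0.13697j
  term(m=-4) = 0.02427 + 0.00011j   from Y*(Ω₁)=0.03416 - 0.06478j, Y(Ω₂)=0.15327 + 0.29381j
  term(m=-3) = -0.10734 - 0.00036j   from Y*(Ω₁)=-0.16088 + 0.17040j, Y(Ω₂)=0.31334 + 0.33411j
  term(m=-2) = 0.11610 + 0.00026j   from Y*(Ω₁)=0.40675 - 0.24535j, Y(Ω₂)=0.20901 + 0.12670j
  term(m=-1) = 0.11807 + 0.00013j   from Y*(Ω₁)=-0.45504 + 0.12662j, Y(Ω₂)=-0.24075 - 0.06728j
  term(m=+0) = 0.04183 + 0.00000j   from Y*(Ω₁)=-0.12653 + 0.00000j, Y(Ω₂)=-0.33063 + 0.00000j
  term(m=+1) = 0.11807 - 0.00013j   from Y*(Ω₁)=0.45504 + 0.12662j, Y(Ω₂)=0.24075 - 0.06728j
  term(m=+2) = 0.11610 - 0.00026j   from Y*(Ω₁)=0.40675 + 0.24535j, Y(Ω₂)=0.20901 - 0.12670j
  term(m=+3) = -0.10734 + 0.00036j   from Y*(Ω₁)=0.16088 + 0.17040j, Y(Ω₂)=-0.31334 + 0.33411j
  term(m=+4) = 0.02427 - 0.00011j   from Y*(Ω₁)=0.03416 + 0.06478j, Y(Ω₂)=0.15327 - 0.29381j
  term(m=+5) = -0.00212 + 0.00001j   from Y*(Ω₁)=0.00321 + 0.01479j, Y(Ω₂)=-0.02896 + 0.13697j
  term(m=+6) = 0.00006 - 0.00000j   from Y*(Ω₁)=-0.00011 + 0.00189j, Y(Ω₂)=-0.00217 - 0.03378j
Total Σ_m = 0.33991 + 0.00000j. Multiply by 0.966644: 0.32857 + 0.00000j. P_6(cos γ) = 0.328571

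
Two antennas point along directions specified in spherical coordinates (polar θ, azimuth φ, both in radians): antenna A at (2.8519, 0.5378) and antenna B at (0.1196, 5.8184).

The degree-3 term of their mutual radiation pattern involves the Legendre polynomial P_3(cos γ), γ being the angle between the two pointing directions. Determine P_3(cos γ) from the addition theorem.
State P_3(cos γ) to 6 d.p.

-0.631644

Expand P_3 via completeness: Σ_{m} conj(Y_{3,m}) at Ω₁ times Y_{3,m} at Ω₂ —
  [-3]  conj(Y_{3,-3})(Ω₁) = (-0.000414, 0.009717) ; Y_{3,-3}(Ω₂) = (0.000124, 0.000698) ; Δ = (-0.000007, 0.000001)
  [-2]  conj(Y_{3,-2})(Ω₁) = (-0.037978, -0.070319) ; Y_{3,-2}(Ω₂) = (0.008641, 0.011576) ; Δ = (0.000486, -0.001047)
  [-1]  conj(Y_{3,-1})(Ω₁) = (0.284799, 0.169866) ; Y_{3,-1}(Ω₂) = (0.135425, 0.067905) ; Δ = (0.027034, 0.042344)
  [+0]  conj(Y_{3,0})(Ω₁) = (-0.569341, -0.000000) ; Y_{3,0}(Ω₂) = (0.714648, 0.000000) ; Δ = (-0.406878, -0.000000)
  [+1]  conj(Y_{3,1})(Ω₁) = (-0.284799, 0.169866) ; Y_{3,1}(Ω₂) = (-0.135425, 0.067905) ; Δ = (0.027034, -0.042344)
  [+2]  conj(Y_{3,2})(Ω₁) = (-0.037978, 0.070319) ; Y_{3,2}(Ω₂) = (0.008641, -0.011576) ; Δ = (0.000486, 0.001047)
  [+3]  conj(Y_{3,3})(Ω₁) = (0.000414, 0.009717) ; Y_{3,3}(Ω₂) = (-0.000124, 0.000698) ; Δ = (-0.000007, -0.000001)
Σ over m = (-0.351852, -0.000000); ×(4π/7) → (-0.631644, -0.000000). Real part: -0.631644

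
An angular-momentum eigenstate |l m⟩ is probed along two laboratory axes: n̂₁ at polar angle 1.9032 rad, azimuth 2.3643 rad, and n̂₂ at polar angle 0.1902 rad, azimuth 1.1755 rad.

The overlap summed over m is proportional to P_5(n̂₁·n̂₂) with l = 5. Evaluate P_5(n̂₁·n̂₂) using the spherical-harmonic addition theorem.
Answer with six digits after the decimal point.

-0.341125

Addition theorem: P_5(cos γ) = (4π/11) Σ_m Y*_{lm}(Ω₁) Y_{lm}(Ω₂), m = −5…5:
  [-5]  conj(Y_{5,-5})(Ω₁) = 0.25751 - 0.23744j ; Y_{5,-5}(Ω₂) = 0.00010 + 0.00004j ; Δ = 0.00004 - 0.00001j
  [-4]  conj(Y_{5,-4})(Ω₁) = 0.38217 + 0.01240j ; Y_{5,-4}(Ω₂) = -0.00002 + 0.00184j ; Δ = -0.00003 + 0.00070j
  [-3]  conj(Y_{5,-3})(Ω₁) = -0.00840 - 0.00881j ; Y_{5,-3}(Ω₂) = -0.01664 + 0.00674j ; Δ = 0.00020 + 0.00009j
  [-2]  conj(Y_{5,-2})(Ω₁) = 0.00545 - 0.33625j ; Y_{5,-2}(Ω₂) = -0.07920 - 0.08002j ; Δ = -0.02734 + 0.02619j
  [-1]  conj(Y_{5,-1})(Ω₁) = 0.05452 - 0.05364j ; Y_{5,-1}(Ω₂) = 0.16383 - 0.39263j ; Δ = -0.01213 - 0.03019j
  [+0]  conj(Y_{5,0})(Ω₁) = -0.31525 + 0.00000j ; Y_{5,0}(Ω₂) = 0.69811 + 0.00000j ; Δ = -0.22008 + 0.00000j
  [+1]  conj(Y_{5,1})(Ω₁) = -0.05452 - 0.05364j ; Y_{5,1}(Ω₂) = -0.16383 - 0.39263j ; Δ = -0.01213 + 0.03019j
  [+2]  conj(Y_{5,2})(Ω₁) = 0.00545 + 0.33625j ; Y_{5,2}(Ω₂) = -0.07920 + 0.08002j ; Δ = -0.02734 - 0.02619j
  [+3]  conj(Y_{5,3})(Ω₁) = 0.00840 - 0.00881j ; Y_{5,3}(Ω₂) = 0.01664 + 0.00674j ; Δ = 0.00020 - 0.00009j
  [+4]  conj(Y_{5,4})(Ω₁) = 0.38217 - 0.01240j ; Y_{5,4}(Ω₂) = -0.00002 - 0.00184j ; Δ = -0.00003 - 0.00070j
  [+5]  conj(Y_{5,5})(Ω₁) = -0.25751 - 0.23744j ; Y_{5,5}(Ω₂) = -0.00010 + 0.00004j ; Δ = 0.00004 + 0.00001j
Σ over m = -0.29860 - 0.00000j; ×(4π/11) → -0.34112 - 0.00000j. Real part: -0.341125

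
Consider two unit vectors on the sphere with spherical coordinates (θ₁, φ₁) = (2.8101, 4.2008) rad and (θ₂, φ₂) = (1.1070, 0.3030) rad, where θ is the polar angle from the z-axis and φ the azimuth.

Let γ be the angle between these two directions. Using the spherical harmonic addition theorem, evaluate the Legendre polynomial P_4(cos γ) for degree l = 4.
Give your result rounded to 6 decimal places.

-0.425685

Term-by-term m-sum for l=4 (normalisation 4π/9 = 1.396263):
  [-4]  conj(Y_{4,-4})(Ω₁) = -0.002273-0.004414i ; Y_{4,-4}(Ω₂) = +0.099423-0.265107i ; Δ = -0.001396+0.000164i
  [-3]  conj(Y_{4,-3})(Ω₁) = -0.040773-0.001470i ; Y_{4,-3}(Ω₂) = +0.246161-0.316001i ; Δ = -0.010501+0.012522i
  [-2]  conj(Y_{4,-2})(Ω₁) = -0.097012+0.159079i ; Y_{4,-2}(Ω₂) = +0.088156-0.061090i ; Δ = +0.001166+0.019950i
  [-1]  conj(Y_{4,-1})(Ω₁) = +0.232249+0.413662i ; Y_{4,-1}(Ω₂) = -0.288897+0.090317i ; Δ = -0.104457-0.098530i
  [+0]  conj(Y_{4,0})(Ω₁) = +0.439628-0.000000i ; Y_{4,0}(Ω₂) = -0.169458+0.000000i ; Δ = -0.074499+0.000000i
  [+1]  conj(Y_{4,1})(Ω₁) = -0.232249+0.413662i ; Y_{4,1}(Ω₂) = +0.288897+0.090317i ; Δ = -0.104457+0.098530i
  [+2]  conj(Y_{4,2})(Ω₁) = -0.097012-0.159079i ; Y_{4,2}(Ω₂) = +0.088156+0.061090i ; Δ = +0.001166-0.019950i
  [+3]  conj(Y_{4,3})(Ω₁) = +0.040773-0.001470i ; Y_{4,3}(Ω₂) = -0.246161-0.316001i ; Δ = -0.010501-0.012522i
  [+4]  conj(Y_{4,4})(Ω₁) = -0.002273+0.004414i ; Y_{4,4}(Ω₂) = +0.099423+0.265107i ; Δ = -0.001396-0.000164i
Total Σ_m = -0.304874-0.000000i. Multiply by 1.396263: -0.425685-0.000000i. P_4(cos γ) = -0.425685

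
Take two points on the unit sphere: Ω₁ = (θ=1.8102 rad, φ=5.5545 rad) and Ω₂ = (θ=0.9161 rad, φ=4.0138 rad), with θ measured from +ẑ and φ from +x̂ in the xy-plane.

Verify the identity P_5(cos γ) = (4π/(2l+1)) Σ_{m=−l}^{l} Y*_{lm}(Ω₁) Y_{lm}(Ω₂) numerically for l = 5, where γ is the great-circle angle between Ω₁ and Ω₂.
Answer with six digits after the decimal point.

-0.211877

Expand P_5 via completeness: Σ_{m} conj(Y_{5,m}) at Ω₁ times Y_{5,m} at Ω₂ —
  m=-5: Y*=-0.352097+0.193191i  Y=+0.050167-0.136857i  product +0.008776+0.057879i
  m=-4: Y*=+0.302050+0.069721i  Y=-0.332719+0.120411i  product -0.108893+0.013173i
  m=-3: Y*=+0.090427+0.127942i  Y=+0.349188+0.202243i  product +0.005700+0.062964i
  m=-2: Y*=+0.035686-0.313271i  Y=-0.012602-0.071853i  product -0.022959+0.001384i
  m=-1: Y*=+0.064813-0.057849i  Y=+0.213047-0.253664i  product -0.000866-0.028765i
  m=+0: Y*=-0.312349-0.000000i  Y=-0.163330+0.000000i  product +0.051016+0.000000i
  m=+1: Y*=-0.064813-0.057849i  Y=-0.213047-0.253664i  product -0.000866+0.028765i
  m=+2: Y*=+0.035686+0.313271i  Y=-0.012602+0.071853i  product -0.022959-0.001384i
  m=+3: Y*=-0.090427+0.127942i  Y=-0.349188+0.202243i  product +0.005700-0.062964i
  m=+4: Y*=+0.302050-0.069721i  Y=-0.332719-0.120411i  product -0.108893-0.013173i
  m=+5: Y*=+0.352097+0.193191i  Y=-0.050167-0.136857i  product +0.008776-0.057879i
Σ over m = -0.185467+0.000000i; ×(4π/11) → -0.211877+0.000000i. Real part: -0.211877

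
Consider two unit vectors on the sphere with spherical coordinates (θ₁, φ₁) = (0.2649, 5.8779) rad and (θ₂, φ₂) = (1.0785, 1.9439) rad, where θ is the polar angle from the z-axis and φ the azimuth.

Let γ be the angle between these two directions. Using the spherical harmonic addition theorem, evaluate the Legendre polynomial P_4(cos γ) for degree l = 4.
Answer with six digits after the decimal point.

0.083259

Summing Y*_{l m}(θ₁,φ₁)·Y_{l m}(θ₂,φ₂) over m ∈ [−4, 4]; prefactor 4π/(2·4+1) = 1.396263:
  [-4]  conj(Y_{4,-4})(Ω₁) = (-0.000105, -0.002077) ; Y_{4,-4}(Ω₂) = (0.020898, -0.266076) ; Δ = (-0.000555, -0.000016)
  [-3]  conj(Y_{4,-3})(Ω₁) = (0.007534, -0.020328) ; Y_{4,-3}(Ω₂) = (0.364312, 0.176651) ; Δ = (0.006336, -0.006075)
  [-2]  conj(Y_{4,-2})(Ω₁) = (0.087224, -0.091729) ; Y_{4,-2}(Ω₂) = (-0.107547, 0.099431) ; Δ = (-0.000260, 0.018538)
  [-1]  conj(Y_{4,-1})(Ω₁) = (0.386713, -0.165914) ; Y_{4,-1}(Ω₂) = (0.103158, 0.263537) ; Δ = (0.083617, 0.084798)
  [+0]  conj(Y_{4,0})(Ω₁) = (0.573634, -0.000000) ; Y_{4,0}(Ω₂) = (-0.206834, 0.000000) ; Δ = (-0.118647, 0.000000)
  [+1]  conj(Y_{4,1})(Ω₁) = (-0.386713, -0.165914) ; Y_{4,1}(Ω₂) = (-0.103158, 0.263537) ; Δ = (0.083617, -0.084798)
  [+2]  conj(Y_{4,2})(Ω₁) = (0.087224, 0.091729) ; Y_{4,2}(Ω₂) = (-0.107547, -0.099431) ; Δ = (-0.000260, -0.018538)
  [+3]  conj(Y_{4,3})(Ω₁) = (-0.007534, -0.020328) ; Y_{4,3}(Ω₂) = (-0.364312, 0.176651) ; Δ = (0.006336, 0.006075)
  [+4]  conj(Y_{4,4})(Ω₁) = (-0.000105, 0.002077) ; Y_{4,4}(Ω₂) = (0.020898, 0.266076) ; Δ = (-0.000555, 0.000016)
Accumulated sum (0.059630, 0.000000); after 4π/(2l+1) scaling, (0.083259, 0.000000) ⇒ P_4 = 0.083259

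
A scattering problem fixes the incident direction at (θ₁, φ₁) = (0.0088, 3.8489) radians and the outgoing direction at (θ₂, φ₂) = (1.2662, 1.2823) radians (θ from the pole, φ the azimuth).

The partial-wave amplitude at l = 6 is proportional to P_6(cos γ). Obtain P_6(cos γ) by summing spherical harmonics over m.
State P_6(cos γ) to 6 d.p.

0.114616

Addition theorem: P_6(cos γ) = (4π/13) Σ_m Y*_{lm}(Ω₁) Y_{lm}(Ω₂), m = −6…6:
  m=-6: (-0.000000, -0.000000) × (0.058074, -0.359443) = (-0.000000, 0.000000)  (running Σ = (-0.000000, 0.000000))
  m=-5: (0.000000, 0.000000) × (0.393265, -0.050741) = (0.000000, 0.000000)  (running Σ = (0.000000, 0.000000))
  m=-4: (-0.000000, 0.000000) × (-0.001269, -0.002866) = (0.000000, 0.000000)  (running Σ = (0.000000, 0.000000))
  m=-3: (0.000002, -0.000003) × (0.259644, -0.221061) = (-0.000000, -0.000001)  (running Σ = (-0.000000, -0.000001))
  m=-2: (0.000063, 0.000399) × (0.087451, 0.056920) = (-0.000017, 0.000038)  (running Σ = (-0.000017, 0.000037))
  m=-1: (-0.022037, -0.018838) × (0.086138, -0.290245) = (-0.007366, 0.004773)  (running Σ = (-0.007383, 0.004811))
  m=0: (1.016280, -0.000000) × (0.131202, 0.000000) = (0.133338, 0.000000)  (running Σ = (0.125955, 0.004811))
  m=1: (0.022037, -0.018838) × (-0.086138, -0.290245) = (-0.007366, -0.004773)  (running Σ = (0.118589, 0.000037))
  m=2: (0.000063, -0.000399) × (0.087451, -0.056920) = (-0.000017, -0.000038)  (running Σ = (0.118572, -0.000001))
  m=3: (-0.000002, -0.000003) × (-0.259644, -0.221061) = (-0.000000, 0.000001)  (running Σ = (0.118572, 0.000000))
  m=4: (-0.000000, -0.000000) × (-0.001269, 0.002866) = (0.000000, -0.000000)  (running Σ = (0.118572, 0.000000))
  m=5: (-0.000000, 0.000000) × (-0.393265, -0.050741) = (0.000000, -0.000000)  (running Σ = (0.118572, 0.000000))
  m=6: (-0.000000, 0.000000) × (0.058074, 0.359443) = (-0.000000, -0.000000)  (running Σ = (0.118572, 0.000000))
Total Σ_m = (0.118572, 0.000000). Multiply by 0.966644: (0.114616, 0.000000). P_6(cos γ) = 0.114616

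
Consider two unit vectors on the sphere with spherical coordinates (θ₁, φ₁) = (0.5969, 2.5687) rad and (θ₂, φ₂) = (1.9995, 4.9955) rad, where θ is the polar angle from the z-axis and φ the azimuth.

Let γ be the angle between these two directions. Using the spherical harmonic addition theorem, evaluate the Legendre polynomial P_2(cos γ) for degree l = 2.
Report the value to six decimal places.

Term-by-term m-sum for l=2 (normalisation 4π/5 = 2.513274):
  m=-2: 0.05032 - 0.11118j × -0.26966 + 0.17141j = 0.00549 + 0.03861j  (running Σ = 0.00549 + 0.03861j)
  m=-1: -0.30181 + 0.19468j × -0.08159 - 0.28045j = 0.07922 + 0.06876j  (running Σ = 0.08471 + 0.10736j)
  m=0: 0.33185 + 0.00000j × -0.15189 + 0.00000j = -0.05041 + 0.00000j  (running Σ = 0.03431 + 0.10736j)
  m=1: 0.30181 + 0.19468j × 0.08159 - 0.28045j = 0.07922 - 0.06876j  (running Σ = 0.11353 + 0.03861j)
  m=2: 0.05032 + 0.11118j × -0.26966 - 0.17141j = 0.00549 - 0.03861j  (running Σ = 0.11902 + 0.00000j)
Σ over m = 0.11902 + 0.00000j; ×(4π/5) → 0.29912 + 0.00000j. Real part: 0.299124

0.299124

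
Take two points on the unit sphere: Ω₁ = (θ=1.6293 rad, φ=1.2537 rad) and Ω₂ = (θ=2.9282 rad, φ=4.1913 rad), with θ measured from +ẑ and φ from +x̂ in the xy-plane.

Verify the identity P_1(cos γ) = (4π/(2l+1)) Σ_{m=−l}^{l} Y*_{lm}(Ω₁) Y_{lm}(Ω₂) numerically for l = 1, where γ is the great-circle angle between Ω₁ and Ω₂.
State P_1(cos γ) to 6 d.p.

-0.149887

Summing Y*_{l m}(θ₁,φ₁)·Y_{l m}(θ₂,φ₂) over m ∈ [−1, 1]; prefactor 4π/(2·1+1) = 4.188790:
  [-1]  conj(Y_{1,-1})(Ω₁) = 0.10754 + 0.32771j ; Y_{1,-1}(Ω₂) = -0.03642 + 0.06346j ; Δ = -0.02471 - 0.00511j
  [+0]  conj(Y_{1,0})(Ω₁) = -0.02857 + 0.00000j ; Y_{1,0}(Ω₂) = -0.47752 + 0.00000j ; Δ = 0.01364 + 0.00000j
  [+1]  conj(Y_{1,1})(Ω₁) = -0.10754 + 0.32771j ; Y_{1,1}(Ω₂) = 0.03642 + 0.06346j ; Δ = -0.02471 + 0.00511j
Accumulated sum -0.03578 + 0.00000j; after 4π/(2l+1) scaling, -0.14989 + 0.00000j ⇒ P_1 = -0.149887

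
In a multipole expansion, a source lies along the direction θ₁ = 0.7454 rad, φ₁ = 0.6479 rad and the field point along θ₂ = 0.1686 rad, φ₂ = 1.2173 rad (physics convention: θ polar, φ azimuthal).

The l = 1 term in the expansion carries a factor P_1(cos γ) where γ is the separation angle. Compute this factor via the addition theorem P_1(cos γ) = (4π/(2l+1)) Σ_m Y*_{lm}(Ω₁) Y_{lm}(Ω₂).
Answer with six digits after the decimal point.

Addition theorem: P_1(cos γ) = (4π/3) Σ_m Y*_{lm}(Ω₁) Y_{lm}(Ω₂), m = −1…1:
  [-1]  conj(Y_{1,-1})(Ω₁) = (0.186849, 0.141425) ; Y_{1,-1}(Ω₂) = (0.020070, -0.054390) ; Δ = (0.011442, -0.007324)
  [+0]  conj(Y_{1,0})(Ω₁) = (0.359033, -0.000000) ; Y_{1,0}(Ω₂) = (0.481674, 0.000000) ; Δ = (0.172937, 0.000000)
  [+1]  conj(Y_{1,1})(Ω₁) = (-0.186849, 0.141425) ; Y_{1,1}(Ω₂) = (-0.020070, -0.054390) ; Δ = (0.011442, 0.007324)
Σ over m = (0.195821, 0.000000); ×(4π/3) → (0.820255, 0.000000). Real part: 0.820255

0.820255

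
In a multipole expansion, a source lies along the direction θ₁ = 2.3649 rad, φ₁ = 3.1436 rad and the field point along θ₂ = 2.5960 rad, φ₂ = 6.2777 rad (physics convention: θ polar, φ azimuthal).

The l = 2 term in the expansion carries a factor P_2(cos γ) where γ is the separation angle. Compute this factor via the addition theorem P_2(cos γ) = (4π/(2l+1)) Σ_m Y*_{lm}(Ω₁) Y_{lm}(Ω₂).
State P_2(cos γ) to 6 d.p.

Summing Y*_{l m}(θ₁,φ₁)·Y_{l m}(θ₂,φ₂) over m ∈ [−2, 2]; prefactor 4π/(2·2+1) = 2.513274:
  term(m=-2) = (0.019738, 0.000296)   from Y*(Ω₁)=(0.189773, 0.000762), Y(Ω₂)=(0.104011, 0.001141)
  term(m=-1) = (-0.132350, -0.000992)   from Y*(Ω₁)=(0.386215, 0.000775), Y(Ω₂)=(-0.342687, -0.001880)
  term(m=+0) = (0.062390, 0.000000)   from Y*(Ω₁)=(0.165932, -0.000000), Y(Ω₂)=(0.375994, 0.000000)
  term(m=+1) = (-0.132350, 0.000992)   from Y*(Ω₁)=(-0.386215, 0.000775), Y(Ω₂)=(0.342687, -0.001880)
  term(m=+2) = (0.019738, -0.000296)   from Y*(Ω₁)=(0.189773, -0.000762), Y(Ω₂)=(0.104011, -0.001141)
Σ over m = (-0.162834, 0.000000); ×(4π/5) → (-0.409247, 0.000000). Real part: -0.409247

-0.409247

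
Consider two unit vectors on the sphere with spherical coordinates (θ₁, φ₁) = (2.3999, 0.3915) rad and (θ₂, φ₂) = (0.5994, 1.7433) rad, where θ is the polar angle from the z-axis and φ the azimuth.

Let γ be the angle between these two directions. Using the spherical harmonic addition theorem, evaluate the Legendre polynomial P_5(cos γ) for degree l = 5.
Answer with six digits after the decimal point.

-0.029944

Term-by-term m-sum for l=5 (normalisation 4π/11 = 1.142397):
  m=-5: Y*=(-0.024626, 0.060474)  Y=(-0.020143, -0.017253)  product (0.001539, -0.000793)
  m=-4: Y*=(-0.001081, -0.225368)  Y=(0.094669, -0.078136)  product (-0.017712, -0.021251)
  m=-3: Y*=(0.160255, 0.382988)  Y=(0.157810, 0.277220)  product (-0.080882, 0.104865)
  m=-2: Y*=(-0.255028, -0.253808)  Y=(-0.438060, 0.157430)  product (0.151674, 0.071034)
  m=-1: Y*=(-0.080884, -0.033390)  Y=(-0.037707, -0.216412)  product (-0.004176, 0.018763)
  m=+0: Y*=(0.382477, -0.000000)  Y=(-0.332307, 0.000000)  product (-0.127100, 0.000000)
  m=+1: Y*=(0.080884, -0.033390)  Y=(0.037707, -0.216412)  product (-0.004176, -0.018763)
  m=+2: Y*=(-0.255028, 0.253808)  Y=(-0.438060, -0.157430)  product (0.151674, -0.071034)
  m=+3: Y*=(-0.160255, 0.382988)  Y=(-0.157810, 0.277220)  product (-0.080882, -0.104865)
  m=+4: Y*=(-0.001081, 0.225368)  Y=(0.094669, 0.078136)  product (-0.017712, 0.021251)
  m=+5: Y*=(0.024626, 0.060474)  Y=(0.020143, -0.017253)  product (0.001539, 0.000793)
Total Σ_m = (-0.026212, -0.000000). Multiply by 1.142397: (-0.029944, -0.000000). P_5(cos γ) = -0.029944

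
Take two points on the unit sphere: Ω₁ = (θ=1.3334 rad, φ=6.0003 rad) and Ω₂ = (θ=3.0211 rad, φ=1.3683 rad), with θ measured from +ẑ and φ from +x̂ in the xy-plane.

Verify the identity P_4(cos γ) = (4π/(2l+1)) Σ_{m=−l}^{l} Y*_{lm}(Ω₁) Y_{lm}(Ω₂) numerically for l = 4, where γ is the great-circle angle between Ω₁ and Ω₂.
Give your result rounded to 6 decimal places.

0.169058

Term-by-term m-sum for l=4 (normalisation 4π/9 = 1.396263):
  term(m=-4) = +0.000035-0.000012i   from Y*(Ω₁)=+0.167953-0.357445i, Y(Ω₂)=+0.000064+0.000067i
  term(m=-3) = -0.000139-0.000566i   from Y*(Ω₁)=+0.178653-0.202816i, Y(Ω₂)=+0.001232-0.001772i
  term(m=-2) = +0.005451-0.000884i   from Y*(Ω₁)=-0.163497+0.103823i, Y(Ω₂)=-0.026205-0.011234i
  term(m=-1) = -0.004994-0.061989i   from Y*(Ω₁)=-0.271316+0.078866i, Y(Ω₂)=-0.044266+0.215607i
  term(m=+0) = +0.120374+0.000000i   from Y*(Ω₁)=+0.153164-0.000000i, Y(Ω₂)=+0.785920+0.000000i
  term(m=+1) = -0.004994+0.061989i   from Y*(Ω₁)=+0.271316+0.078866i, Y(Ω₂)=+0.044266+0.215607i
  term(m=+2) = +0.005451+0.000884i   from Y*(Ω₁)=-0.163497-0.103823i, Y(Ω₂)=-0.026205+0.011234i
  term(m=+3) = -0.000139+0.000566i   from Y*(Ω₁)=-0.178653-0.202816i, Y(Ω₂)=-0.001232-0.001772i
  term(m=+4) = +0.000035+0.000012i   from Y*(Ω₁)=+0.167953+0.357445i, Y(Ω₂)=+0.000064-0.000067i
Total Σ_m = +0.121079-0.000000i. Multiply by 1.396263: +0.169058-0.000000i. P_4(cos γ) = 0.169058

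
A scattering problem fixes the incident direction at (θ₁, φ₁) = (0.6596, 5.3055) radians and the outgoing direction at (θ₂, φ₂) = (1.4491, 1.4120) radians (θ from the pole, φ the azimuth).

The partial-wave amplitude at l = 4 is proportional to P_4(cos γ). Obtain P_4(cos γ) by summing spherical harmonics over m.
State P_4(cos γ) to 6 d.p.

Addition theorem: P_4(cos γ) = (4π/9) Σ_m Y*_{lm}(Ω₁) Y_{lm}(Ω₂), m = −4…4:
  m=-4: -0.044839+0.043404i × +0.345800+0.254885i = -0.026568+0.003581i  (running Σ = -0.026568+0.003581i)
  m=-3: -0.222686-0.047123i × -0.068145+0.132056i = +0.021398-0.026196i  (running Σ = -0.005170-0.022615i)
  m=-2: -0.158887-0.392578i × +0.280810+0.092308i = -0.008379-0.124906i  (running Σ = -0.013549-0.147522i)
  m=-1: +0.175601-0.260508i × -0.026113+0.163060i = +0.037893+0.035436i  (running Σ = +0.024344-0.112085i)
  m=0: -0.220598-0.000000i × +0.271392+0.000000i = -0.059868-0.000000i  (running Σ = -0.035525-0.112085i)
  m=1: -0.175601-0.260508i × +0.026113+0.163060i = +0.037893-0.035436i  (running Σ = +0.002368-0.147522i)
  m=2: -0.158887+0.392578i × +0.280810-0.092308i = -0.008379+0.124906i  (running Σ = -0.006011-0.022615i)
  m=3: +0.222686-0.047123i × +0.068145+0.132056i = +0.021398+0.026196i  (running Σ = +0.015387+0.003581i)
  m=4: -0.044839-0.043404i × +0.345800-0.254885i = -0.026568-0.003581i  (running Σ = -0.011181+0.000000i)
Σ over m = -0.011181+0.000000i; ×(4π/9) → -0.015612+0.000000i. Real part: -0.015612

-0.015612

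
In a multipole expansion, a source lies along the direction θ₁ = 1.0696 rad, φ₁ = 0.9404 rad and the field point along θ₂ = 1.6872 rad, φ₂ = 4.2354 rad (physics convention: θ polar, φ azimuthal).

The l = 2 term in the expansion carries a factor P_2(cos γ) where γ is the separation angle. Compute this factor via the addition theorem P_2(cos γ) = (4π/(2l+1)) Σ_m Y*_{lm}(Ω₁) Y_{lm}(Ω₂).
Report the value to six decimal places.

Expand P_2 via completeness: Σ_{m} conj(Y_{2,m}) at Ω₁ times Y_{2,m} at Ω₂ —
  [-2]  conj(Y_{2,-2})(Ω₁) = (-0.090634, 0.282938) ; Y_{2,-2}(Ω₂) = (-0.220424, -0.310843) ; Δ = (0.107927, -0.034193)
  [-1]  conj(Y_{2,-1})(Ω₁) = (0.191893, 0.262967) ; Y_{2,-1}(Ω₂) = (0.040914, -0.079170) ; Δ = (0.028670, -0.004433)
  [+0]  conj(Y_{2,0})(Ω₁) = (-0.096961, -0.000000) ; Y_{2,0}(Ω₂) = (-0.302629, 0.000000) ; Δ = (0.029343, 0.000000)
  [+1]  conj(Y_{2,1})(Ω₁) = (-0.191893, 0.262967) ; Y_{2,1}(Ω₂) = (-0.040914, -0.079170) ; Δ = (0.028670, 0.004433)
  [+2]  conj(Y_{2,2})(Ω₁) = (-0.090634, -0.282938) ; Y_{2,2}(Ω₂) = (-0.220424, 0.310843) ; Δ = (0.107927, 0.034193)
Total Σ_m = (0.302538, 0.000000). Multiply by 2.513274: (0.760361, 0.000000). P_2(cos γ) = 0.760361

0.760361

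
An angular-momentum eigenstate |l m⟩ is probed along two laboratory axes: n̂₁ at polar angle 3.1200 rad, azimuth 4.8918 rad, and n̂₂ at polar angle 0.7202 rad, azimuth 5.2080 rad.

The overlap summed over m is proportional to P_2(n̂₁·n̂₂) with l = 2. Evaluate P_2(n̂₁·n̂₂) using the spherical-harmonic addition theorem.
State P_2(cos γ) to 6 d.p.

0.316888

Addition theorem: P_2(cos γ) = (4π/5) Σ_m Y*_{lm}(Ω₁) Y_{lm}(Ω₂), m = −2…2:
  term(m=-2) = +0.000024-0.000018i   from Y*(Ω₁)=-0.000169-0.000063i, Y(Ω₂)=-0.092021+0.140585i
  term(m=-1) = -0.006070+0.001986i   from Y*(Ω₁)=-0.002976+0.016409i, Y(Ω₂)=+0.182141+0.336912i
  term(m=+0) = +0.138177+0.000000i   from Y*(Ω₁)=+0.630342-0.000000i, Y(Ω₂)=+0.219210+0.000000i
  term(m=+1) = -0.006070-0.001986i   from Y*(Ω₁)=+0.002976+0.016409i, Y(Ω₂)=-0.182141+0.336912i
  term(m=+2) = +0.000024+0.000018i   from Y*(Ω₁)=-0.000169+0.000063i, Y(Ω₂)=-0.092021-0.140585i
Σ over m = +0.126086+0.000000i; ×(4π/5) → +0.316888+0.000000i. Real part: 0.316888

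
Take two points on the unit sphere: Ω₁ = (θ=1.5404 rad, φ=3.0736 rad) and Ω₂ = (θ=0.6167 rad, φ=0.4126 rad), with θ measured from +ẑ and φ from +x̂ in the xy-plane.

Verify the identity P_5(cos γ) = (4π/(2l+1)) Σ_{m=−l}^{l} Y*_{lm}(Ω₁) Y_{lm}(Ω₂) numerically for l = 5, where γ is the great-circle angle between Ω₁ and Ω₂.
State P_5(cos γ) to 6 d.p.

Term-by-term m-sum for l=5 (normalisation 4π/11 = 1.142397):
  term(m=-5) = +0.010282+0.009363i   from Y*(Ω₁)=-0.436559+0.154409i, Y(Ω₂)=-0.014192-0.026467i
  term(m=-4) = -0.002054-0.005600i   from Y*(Ω₁)=+0.042887-0.011960i, Y(Ω₂)=-0.010652-0.133535i
  term(m=-3) = +0.014718-0.113447i   from Y*(Ω₁)=+0.335490-0.069398i, Y(Ω₂)=+0.109149-0.315574i
  term(m=-2) = -0.013541+0.019390i   from Y*(Ω₁)=-0.050843+0.006957i, Y(Ω₂)=+0.312648-0.338582i
  term(m=-1) = -0.051068+0.026625i   from Y*(Ω₁)=-0.315270+0.021469i, Y(Ω₂)=+0.166959-0.073082i
  term(m=+0) = -0.018652+0.000000i   from Y*(Ω₁)=+0.053085-0.000000i, Y(Ω₂)=-0.351355+0.000000i
  term(m=+1) = -0.051068-0.026625i   from Y*(Ω₁)=+0.315270+0.021469i, Y(Ω₂)=-0.166959-0.073082i
  term(m=+2) = -0.013541-0.019390i   from Y*(Ω₁)=-0.050843-0.006957i, Y(Ω₂)=+0.312648+0.338582i
  term(m=+3) = +0.014718+0.113447i   from Y*(Ω₁)=-0.335490-0.069398i, Y(Ω₂)=-0.109149-0.315574i
  term(m=+4) = -0.002054+0.005600i   from Y*(Ω₁)=+0.042887+0.011960i, Y(Ω₂)=-0.010652+0.133535i
  term(m=+5) = +0.010282-0.009363i   from Y*(Ω₁)=+0.436559+0.154409i, Y(Ω₂)=+0.014192-0.026467i
Accumulated sum -0.101975-0.000000i; after 4π/(2l+1) scaling, -0.116496-0.000000i ⇒ P_5 = -0.116496

-0.116496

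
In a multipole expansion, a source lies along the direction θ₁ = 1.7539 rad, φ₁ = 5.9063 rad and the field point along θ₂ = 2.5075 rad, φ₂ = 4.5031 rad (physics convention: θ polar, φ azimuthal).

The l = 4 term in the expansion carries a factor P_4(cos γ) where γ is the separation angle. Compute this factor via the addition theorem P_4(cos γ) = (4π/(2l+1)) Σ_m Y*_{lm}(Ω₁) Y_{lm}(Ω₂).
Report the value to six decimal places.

Expand P_4 via completeness: Σ_{m} conj(Y_{4,m}) at Ω₁ times Y_{4,m} at Ω₂ —
  m=-4: +0.026150-0.412848i × +0.036504+0.040493i = +0.017672-0.014012i  (running Σ = +0.017672-0.014012i)
  m=-3: -0.092315+0.196017i × -0.123172+0.169693i = -0.021892-0.039809i  (running Σ = -0.004220-0.053821i)
  m=-2: -0.181091+0.169983i × -0.380093-0.169091i = +0.097574-0.033989i  (running Σ = +0.093354-0.087810i)
  m=-1: +0.217991-0.086282i × +0.072388-0.340810i = -0.013626-0.080539i  (running Σ = +0.079728-0.168349i)
  m=0: +0.216210-0.000000i × -0.182783+0.000000i = -0.039519+0.000000i  (running Σ = +0.040209-0.168349i)
  m=1: -0.217991-0.086282i × -0.072388-0.340810i = -0.013626+0.080539i  (running Σ = +0.026583-0.087810i)
  m=2: -0.181091-0.169983i × -0.380093+0.169091i = +0.097574+0.033989i  (running Σ = +0.124157-0.053821i)
  m=3: +0.092315+0.196017i × +0.123172+0.169693i = -0.021892+0.039809i  (running Σ = +0.102265-0.014012i)
  m=4: +0.026150+0.412848i × +0.036504-0.040493i = +0.017672+0.014012i  (running Σ = +0.119937+0.000000i)
Accumulated sum +0.119937+0.000000i; after 4π/(2l+1) scaling, +0.167463+0.000000i ⇒ P_4 = 0.167463

0.167463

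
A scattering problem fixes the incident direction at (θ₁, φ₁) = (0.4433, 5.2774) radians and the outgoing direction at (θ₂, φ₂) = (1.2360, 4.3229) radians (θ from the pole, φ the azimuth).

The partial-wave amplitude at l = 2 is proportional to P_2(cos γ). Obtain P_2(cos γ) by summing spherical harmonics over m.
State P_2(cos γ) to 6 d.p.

-0.077097

Addition theorem: P_2(cos γ) = (4π/5) Σ_m Y*_{lm}(Ω₁) Y_{lm}(Ω₂), m = −2…2:
  m=-2: (-0.030319, -0.064272) × (-0.245208, -0.242079) = (-0.008125, 0.023100)  (running Σ = (-0.008125, 0.023100))
  m=-1: (0.160271, -0.252813) × (-0.091036, 0.221791) = (0.041481, 0.058562)  (running Σ = (0.033357, 0.081661))
  m=0: (0.456711, -0.000000) × (-0.213240, 0.000000) = (-0.097389, 0.000000)  (running Σ = (-0.064032, 0.081661))
  m=1: (-0.160271, -0.252813) × (0.091036, 0.221791) = (0.041481, -0.058562)  (running Σ = (-0.022551, 0.023100))
  m=2: (-0.030319, 0.064272) × (-0.245208, 0.242079) = (-0.008125, -0.023100)  (running Σ = (-0.030676, -0.000000))
Σ over m = (-0.030676, -0.000000); ×(4π/5) → (-0.077097, -0.000000). Real part: -0.077097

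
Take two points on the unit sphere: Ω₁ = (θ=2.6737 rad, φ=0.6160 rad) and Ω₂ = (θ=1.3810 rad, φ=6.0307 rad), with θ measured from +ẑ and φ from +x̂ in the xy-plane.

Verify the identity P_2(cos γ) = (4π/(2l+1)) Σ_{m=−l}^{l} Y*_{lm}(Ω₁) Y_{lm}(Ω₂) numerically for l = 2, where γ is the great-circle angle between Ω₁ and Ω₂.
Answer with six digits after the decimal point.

-0.479210

Expand P_2 via completeness: Σ_{m} conj(Y_{2,m}) at Ω₁ times Y_{2,m} at Ω₂ —
  m=-2: 0.02611 + 0.07410j × 0.32603 + 0.18022j = -0.00484 + 0.02887j  (running Σ = -0.00484 + 0.02887j)
  m=-1: -0.25382 - 0.17967j × 0.13859 + 0.03576j = -0.02875 - 0.03398j  (running Σ = -0.03359 - 0.00511j)
  m=0: 0.43832 + 0.00000j × -0.28172 + 0.00000j = -0.12348 + 0.00000j  (running Σ = -0.15708 - 0.00511j)
  m=1: 0.25382 - 0.17967j × -0.13859 + 0.03576j = -0.02875 + 0.03398j  (running Σ = -0.18583 + 0.02887j)
  m=2: 0.02611 - 0.07410j × 0.32603 - 0.18022j = -0.00484 - 0.02887j  (running Σ = -0.19067 + 0.00000j)
Accumulated sum -0.19067 + 0.00000j; after 4π/(2l+1) scaling, -0.47921 + 0.00000j ⇒ P_2 = -0.479210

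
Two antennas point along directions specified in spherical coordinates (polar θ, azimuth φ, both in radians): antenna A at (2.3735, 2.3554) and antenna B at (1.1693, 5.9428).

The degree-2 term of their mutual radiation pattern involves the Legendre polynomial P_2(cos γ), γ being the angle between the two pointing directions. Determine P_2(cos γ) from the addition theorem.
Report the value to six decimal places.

Term-by-term m-sum for l=2 (normalisation 4π/5 = 2.513274):
  term(m=-2) = (0.038332, -0.047481)   from Y*(Ω₁)=(-0.000296, -0.186454), Y(Ω₂)=(0.254327, 0.205989)
  term(m=-1) = (0.096796, -0.046258)   from Y*(Ω₁)=(0.272757, -0.273190), Y(Ω₂)=(0.261956, 0.092777)
  term(m=+0) = (-0.029746, 0.000000)   from Y*(Ω₁)=(0.174067, -0.000000), Y(Ω₂)=(-0.170890, 0.000000)
  term(m=+1) = (0.096796, 0.046258)   from Y*(Ω₁)=(-0.272757, -0.273190), Y(Ω₂)=(-0.261956, 0.092777)
  term(m=+2) = (0.038332, 0.047481)   from Y*(Ω₁)=(-0.000296, 0.186454), Y(Ω₂)=(0.254327, -0.205989)
Accumulated sum (0.240510, 0.000000); after 4π/(2l+1) scaling, (0.604467, 0.000000) ⇒ P_2 = 0.604467

0.604467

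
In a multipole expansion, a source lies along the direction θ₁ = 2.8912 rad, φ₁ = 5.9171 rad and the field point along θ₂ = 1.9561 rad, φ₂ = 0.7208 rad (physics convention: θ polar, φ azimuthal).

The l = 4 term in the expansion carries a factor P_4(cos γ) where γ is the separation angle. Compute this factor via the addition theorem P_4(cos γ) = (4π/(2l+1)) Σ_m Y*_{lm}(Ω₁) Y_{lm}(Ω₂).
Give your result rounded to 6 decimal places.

-0.241507

Summing Y*_{l m}(θ₁,φ₁)·Y_{l m}(θ₂,φ₂) over m ∈ [−4, 4]; prefactor 4π/(2·4+1) = 1.396263:
  term(m=-4) = -0.000194+0.000509i   from Y*(Ω₁)=+0.000177-0.001659i, Y(Ω₂)=-0.315508-0.083389i
  term(m=-3) = -0.006857+0.000820i   from Y*(Ω₁)=-0.008397+0.016427i, Y(Ω₂)=+0.208778+0.310737i
  term(m=-2) = +0.000209+0.000303i   from Y*(Ω₁)=+0.085086-0.076478i, Y(Ω₂)=-0.000415+0.003193i
  term(m=-1) = -0.062512+0.118937i   from Y*(Ω₁)=-0.378595+0.145141i, Y(Ω₂)=+0.248963-0.218710i
  term(m=+0) = -0.034257+0.000000i   from Y*(Ω₁)=+0.600444-0.000000i, Y(Ω₂)=-0.057052+0.000000i
  term(m=+1) = -0.062512-0.118937i   from Y*(Ω₁)=+0.378595+0.145141i, Y(Ω₂)=-0.248963-0.218710i
  term(m=+2) = +0.000209-0.000303i   from Y*(Ω₁)=+0.085086+0.076478i, Y(Ω₂)=-0.000415-0.003193i
  term(m=+3) = -0.006857-0.000820i   from Y*(Ω₁)=+0.008397+0.016427i, Y(Ω₂)=-0.208778+0.310737i
  term(m=+4) = -0.000194-0.000509i   from Y*(Ω₁)=+0.000177+0.001659i, Y(Ω₂)=-0.315508+0.083389i
Accumulated sum -0.172967-0.000000i; after 4π/(2l+1) scaling, -0.241507-0.000000i ⇒ P_4 = -0.241507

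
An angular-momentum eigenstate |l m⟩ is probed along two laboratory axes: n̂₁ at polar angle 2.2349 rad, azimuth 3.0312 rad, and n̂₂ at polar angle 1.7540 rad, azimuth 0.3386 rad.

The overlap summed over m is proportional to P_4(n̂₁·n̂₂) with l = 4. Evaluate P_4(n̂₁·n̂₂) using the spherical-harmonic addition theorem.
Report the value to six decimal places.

-0.396182

Term-by-term m-sum for l=4 (normalisation 4π/9 = 1.396263):
  m=-4: Y*=(0.153847, -0.072723)  Y=(0.088814, -0.403998)  product (-0.015716, -0.068613)
  m=-3: Y*=(0.356251, -0.122494)  Y=(-0.114226, 0.184235)  product (-0.018125, 0.079626)
  m=-2: Y*=(0.335839, -0.075377)  Y=(-0.193493, 0.155576)  product (-0.053256, 0.066833)
  m=-1: Y*=(-0.077768, 0.008620)  Y=(0.221229, -0.077909)  product (-0.016533, 0.007966)
  m=+0: Y*=(-0.353919, -0.000000)  Y=(0.216105, 0.000000)  product (-0.076484, -0.000000)
  m=+1: Y*=(0.077768, 0.008620)  Y=(-0.221229, -0.077909)  product (-0.016533, -0.007966)
  m=+2: Y*=(0.335839, 0.075377)  Y=(-0.193493, -0.155576)  product (-0.053256, -0.066833)
  m=+3: Y*=(-0.356251, -0.122494)  Y=(0.114226, 0.184235)  product (-0.018125, -0.079626)
  m=+4: Y*=(0.153847, 0.072723)  Y=(0.088814, 0.403998)  product (-0.015716, 0.068613)
Σ over m = (-0.283744, -0.000000); ×(4π/9) → (-0.396182, -0.000000). Real part: -0.396182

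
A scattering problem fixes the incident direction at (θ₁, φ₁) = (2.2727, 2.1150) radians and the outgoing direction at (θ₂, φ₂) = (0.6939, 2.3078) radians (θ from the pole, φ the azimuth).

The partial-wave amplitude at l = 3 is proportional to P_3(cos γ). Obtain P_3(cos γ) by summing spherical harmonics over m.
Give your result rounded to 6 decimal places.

Addition theorem: P_3(cos γ) = (4π/7) Σ_m Y*_{lm}(Ω₁) Y_{lm}(Ω₂), m = −3…3:
  m=-3: Y*=+0.185422+0.011476i  Y=+0.087524-0.065195i  product +0.016977-0.011084i
  m=-2: Y*=+0.178495+0.340867i  Y=-0.031054+0.319840i  product -0.114566+0.046505i
  m=-1: Y*=-0.138562+0.228968i  Y=-0.271558-0.299201i  product +0.106135-0.020720i
  m=+0: Y*=+0.220598-0.000000i  Y=-0.012926+0.000000i  product -0.002852+0.000000i
  m=+1: Y*=+0.138562+0.228968i  Y=+0.271558-0.299201i  product +0.106135+0.020720i
  m=+2: Y*=+0.178495-0.340867i  Y=-0.031054-0.319840i  product -0.114566-0.046505i
  m=+3: Y*=-0.185422+0.011476i  Y=-0.087524-0.065195i  product +0.016977+0.011084i
Accumulated sum +0.014241+0.000000i; after 4π/(2l+1) scaling, +0.025566+0.000000i ⇒ P_3 = 0.025566

0.025566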